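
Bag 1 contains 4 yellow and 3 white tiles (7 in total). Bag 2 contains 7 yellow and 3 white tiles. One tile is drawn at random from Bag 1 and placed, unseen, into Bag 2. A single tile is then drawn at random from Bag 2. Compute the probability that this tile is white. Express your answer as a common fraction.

Condition on how many of the transferred tiles are white (from Bag 1: 3 white of 7; then Bag 2 has 11 total).
  0 white: C(3,0)C(4,1)/C(7,1) = 4/7; then P = 3/11
  1 white: C(3,1)C(4,0)/C(7,1) = 3/7; then P = 4/11
P(white from Bag 2) = 24/77 ≈ 0.3117.

24/77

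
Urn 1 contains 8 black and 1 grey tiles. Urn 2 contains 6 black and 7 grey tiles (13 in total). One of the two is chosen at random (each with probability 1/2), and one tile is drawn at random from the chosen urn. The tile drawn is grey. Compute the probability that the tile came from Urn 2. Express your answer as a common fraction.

P(grey | Urn 1) = 1/9; P(grey | Urn 2) = 7/13.
P(grey) = 1/2·1/9 + 1/2·7/13 = 38/117.
By Bayes' rule, P(Urn 2 | grey) = 7/26 / 38/117 = 63/76 ≈ 0.8289.

63/76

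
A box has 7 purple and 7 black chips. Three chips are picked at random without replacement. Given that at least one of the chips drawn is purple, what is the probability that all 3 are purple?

5/47

P(all 3 purple) = C(7,3)/C(14,3) = 5/52; P(at least one purple) = 1 − C(7,3)/C(14,3) = 47/52.
Since 'all 3 purple' ⊆ 'at least one purple', P(all 3 | at least one) = 5/52 / 47/52 = 5/47 ≈ 0.1064.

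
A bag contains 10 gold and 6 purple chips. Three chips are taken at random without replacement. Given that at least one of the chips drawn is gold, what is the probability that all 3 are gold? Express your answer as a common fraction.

2/9

P(all 3 gold) = C(10,3)/C(16,3) = 3/14; P(at least one gold) = 1 − C(6,3)/C(16,3) = 27/28.
Since 'all 3 gold' ⊆ 'at least one gold', P(all 3 | at least one) = 3/14 / 27/28 = 2/9 ≈ 0.2222.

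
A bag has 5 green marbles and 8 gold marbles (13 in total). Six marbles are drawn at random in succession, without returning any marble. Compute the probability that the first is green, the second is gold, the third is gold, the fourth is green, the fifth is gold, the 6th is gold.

Multiply the conditional probability of each draw in order, without replacement, so each draw removes one from its color and from the total.
P = (5/13) · (8/12) · (7/11) · (4/10) · (6/9) · (5/8) = 35/1287 ≈ 0.0272.

35/1287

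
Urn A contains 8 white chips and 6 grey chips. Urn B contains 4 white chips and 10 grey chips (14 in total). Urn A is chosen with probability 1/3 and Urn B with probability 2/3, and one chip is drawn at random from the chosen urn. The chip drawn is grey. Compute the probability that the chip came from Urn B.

P(grey | Urn A) = 3/7; P(grey | Urn B) = 5/7.
P(grey) = 1/3·3/7 + 2/3·5/7 = 13/21.
By Bayes' rule, P(Urn B | grey) = 10/21 / 13/21 = 10/13 ≈ 0.7692.

10/13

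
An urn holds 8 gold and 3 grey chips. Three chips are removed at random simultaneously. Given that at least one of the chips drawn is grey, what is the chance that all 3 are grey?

1/109

P(all 3 grey) = C(3,3)/C(11,3) = 1/165; P(at least one grey) = 1 − C(8,3)/C(11,3) = 109/165.
Since 'all 3 grey' ⊆ 'at least one grey', P(all 3 | at least one) = 1/165 / 109/165 = 1/109 ≈ 0.0092.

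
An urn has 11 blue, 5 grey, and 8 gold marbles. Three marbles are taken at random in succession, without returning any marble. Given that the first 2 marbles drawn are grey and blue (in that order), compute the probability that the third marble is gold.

4/11

After removing 1 blue, 1 grey, the urn has 8 gold out of 22 remaining.
P(third is gold | given) = 8/22 = 4/11 ≈ 0.3636.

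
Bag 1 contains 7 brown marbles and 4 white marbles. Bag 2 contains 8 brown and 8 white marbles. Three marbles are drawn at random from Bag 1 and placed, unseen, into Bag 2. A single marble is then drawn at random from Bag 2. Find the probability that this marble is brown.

Condition on how many of the transferred marbles are brown (from Bag 1: 7 brown of 11; then Bag 2 has 19 total).
  0 brown: C(7,0)C(4,3)/C(11,3) = 4/165; then P = 8/19
  1 brown: C(7,1)C(4,2)/C(11,3) = 14/55; then P = 9/19
  2 brown: C(7,2)C(4,1)/C(11,3) = 28/55; then P = 10/19
  3 brown: C(7,3)C(4,0)/C(11,3) = 7/33; then P = 11/19
P(brown from Bag 2) = 109/209 ≈ 0.5215.

109/209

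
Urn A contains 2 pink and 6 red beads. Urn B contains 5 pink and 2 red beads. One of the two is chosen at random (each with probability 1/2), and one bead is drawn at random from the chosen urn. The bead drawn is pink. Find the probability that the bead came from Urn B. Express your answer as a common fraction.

20/27

P(pink | Urn A) = 1/4; P(pink | Urn B) = 5/7.
P(pink) = 1/2·1/4 + 1/2·5/7 = 27/56.
By Bayes' rule, P(Urn B | pink) = 5/14 / 27/56 = 20/27 ≈ 0.7407.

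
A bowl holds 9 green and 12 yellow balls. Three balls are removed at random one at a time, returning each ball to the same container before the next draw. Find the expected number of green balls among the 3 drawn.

9/7

By linearity of expectation, E[X] = Σ P(draw i is green); each independent draw has P(green) = 9/21.
E[X] = 3 · 9/21 = 9/7 ≈ 1.2857.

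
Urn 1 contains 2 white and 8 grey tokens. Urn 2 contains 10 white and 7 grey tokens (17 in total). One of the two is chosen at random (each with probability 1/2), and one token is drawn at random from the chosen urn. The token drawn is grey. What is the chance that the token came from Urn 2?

35/103

P(grey | Urn 1) = 4/5; P(grey | Urn 2) = 7/17.
P(grey) = 1/2·4/5 + 1/2·7/17 = 103/170.
By Bayes' rule, P(Urn 2 | grey) = 7/34 / 103/170 = 35/103 ≈ 0.3398.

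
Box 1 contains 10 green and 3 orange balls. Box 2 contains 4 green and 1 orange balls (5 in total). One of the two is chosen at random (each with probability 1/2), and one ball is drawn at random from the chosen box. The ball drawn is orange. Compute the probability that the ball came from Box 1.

15/28

P(orange | Box 1) = 3/13; P(orange | Box 2) = 1/5.
P(orange) = 1/2·3/13 + 1/2·1/5 = 14/65.
By Bayes' rule, P(Box 1 | orange) = 3/26 / 14/65 = 15/28 ≈ 0.5357.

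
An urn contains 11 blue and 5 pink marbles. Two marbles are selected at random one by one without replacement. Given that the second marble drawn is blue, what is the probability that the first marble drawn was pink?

1/3

P(first=pink and the second marble drawn is blue) = (5/16)·(11/15) = 11/48.
P(the second marble drawn is blue) = Σ over first color = 11/24 + 11/48 = 11/16.
By Bayes, P(first=pink | the second marble drawn is blue) = 11/48 / 11/16 = 1/3 ≈ 0.3333.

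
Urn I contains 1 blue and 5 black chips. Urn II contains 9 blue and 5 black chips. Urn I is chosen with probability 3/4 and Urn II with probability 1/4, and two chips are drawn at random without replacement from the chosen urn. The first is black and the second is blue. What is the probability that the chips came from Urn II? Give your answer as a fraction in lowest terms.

45/136

P(E | Urn I) = 1/6; P(E | Urn II) = 45/182.
P(E) = 3/4·1/6 + 1/4·45/182 = 17/91.
By Bayes' rule, P(Urn II | E) = 45/728 / 17/91 = 45/136 ≈ 0.3309.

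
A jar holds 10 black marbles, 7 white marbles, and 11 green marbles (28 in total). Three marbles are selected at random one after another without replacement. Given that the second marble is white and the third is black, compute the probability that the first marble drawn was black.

9/26

P(first=black and the second marble is white and the third is black) = (10/28)·(7/27)·(9/26) = 5/156.
P(E) = Σ over first color = 5/156 + 5/234 + 55/1404 = 5/54.
By Bayes, P(first=black | E) = 5/156 / 5/54 = 9/26 ≈ 0.3462.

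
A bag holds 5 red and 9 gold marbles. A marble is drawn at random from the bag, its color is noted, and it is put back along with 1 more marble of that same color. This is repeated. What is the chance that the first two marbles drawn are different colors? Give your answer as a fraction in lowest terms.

3/7

Either gold then red, or red then gold; after the first draw the total is 15.
P = (9/14)·(5/15) + (5/14)·(9/15) = 3/7 ≈ 0.4286.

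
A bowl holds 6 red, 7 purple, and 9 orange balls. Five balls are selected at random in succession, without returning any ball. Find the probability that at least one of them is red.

523/627

Use the complement: P(at least one red) = 1 − P(no red).
P(none) = C(16,5)/C(22,5) = 4368/26334.
So P = 1 − 4368/26334 = 523/627 ≈ 0.8341.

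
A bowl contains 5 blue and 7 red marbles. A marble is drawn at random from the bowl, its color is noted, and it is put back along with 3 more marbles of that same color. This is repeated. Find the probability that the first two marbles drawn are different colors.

7/18

Either blue then red, or red then blue; after the first draw the total is 15.
P = (5/12)·(7/15) + (7/12)·(5/15) = 7/18 ≈ 0.3889.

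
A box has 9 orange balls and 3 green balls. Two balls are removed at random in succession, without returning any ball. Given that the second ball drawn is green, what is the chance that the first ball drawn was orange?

9/11

P(first=orange and the second ball drawn is green) = (9/12)·(3/11) = 9/44.
P(the second ball drawn is green) = Σ over first color = 9/44 + 1/22 = 1/4.
By Bayes, P(first=orange | the second ball drawn is green) = 9/44 / 1/4 = 9/11 ≈ 0.8182.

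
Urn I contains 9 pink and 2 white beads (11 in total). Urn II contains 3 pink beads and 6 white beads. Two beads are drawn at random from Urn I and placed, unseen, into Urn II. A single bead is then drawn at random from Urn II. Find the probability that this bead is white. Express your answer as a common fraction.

70/121

Condition on how many of the transferred beads are white (from Urn I: 2 white of 11; then Urn II has 11 total).
  0 white: C(2,0)C(9,2)/C(11,2) = 36/55; then P = 6/11
  1 white: C(2,1)C(9,1)/C(11,2) = 18/55; then P = 7/11
  2 white: C(2,2)C(9,0)/C(11,2) = 1/55; then P = 8/11
P(white from Urn II) = 70/121 ≈ 0.5785.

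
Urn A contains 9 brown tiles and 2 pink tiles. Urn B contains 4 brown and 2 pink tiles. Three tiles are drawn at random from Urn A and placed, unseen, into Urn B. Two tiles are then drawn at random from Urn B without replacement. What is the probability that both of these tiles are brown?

Condition on how many of the transferred tiles are brown (from Urn A: 9 brown of 11; then Urn B has 9 total).
  1 brown: C(9,1)C(2,2)/C(11,3) = 3/55; then P = C(5,2)/C(9,2) = 5/18
  2 brown: C(9,2)C(2,1)/C(11,3) = 24/55; then P = C(6,2)/C(9,2) = 5/12
  3 brown: C(9,3)C(2,0)/C(11,3) = 28/55; then P = C(7,2)/C(9,2) = 7/12
P(both brown) = 163/330 ≈ 0.4939.

163/330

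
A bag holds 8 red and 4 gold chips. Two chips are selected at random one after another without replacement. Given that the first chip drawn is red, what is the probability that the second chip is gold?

4/11

After removing 1 red, the bag has 4 gold out of 11 remaining.
P(second is gold | given) = 4/11 ≈ 0.3636.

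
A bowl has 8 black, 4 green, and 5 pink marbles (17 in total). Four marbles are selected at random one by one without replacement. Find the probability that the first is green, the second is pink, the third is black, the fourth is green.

1/119

Multiply the conditional probability of each draw in order, without replacement, so each draw removes one from its color and from the total.
P = (4/17) · (5/16) · (8/15) · (3/14) = 1/119 ≈ 0.0084.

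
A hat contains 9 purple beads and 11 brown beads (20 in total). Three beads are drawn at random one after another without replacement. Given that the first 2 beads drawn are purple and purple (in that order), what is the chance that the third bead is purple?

After removing 2 purple, the hat has 7 purple out of 18 remaining.
P(third is purple | given) = 7/18 ≈ 0.3889.

7/18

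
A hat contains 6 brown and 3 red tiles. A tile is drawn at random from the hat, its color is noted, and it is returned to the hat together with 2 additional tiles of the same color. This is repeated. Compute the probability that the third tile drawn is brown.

Sum over the four possibilities for the first two draws (brown/not-brown each), tracking how the brown count and total change by +2 per draw.
P(third is brown) = 2/3 ≈ 0.6667. (In a Pólya urn every draw has the same marginal probability 6/9.)

2/3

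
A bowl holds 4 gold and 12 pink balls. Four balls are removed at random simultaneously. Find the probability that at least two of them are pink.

Sum the hypergeometric tail for j = 2,…,4 pink balls.
Favorable = C(12,2)·C(4,2) + C(12,3)·C(4,1) + C(12,4)·C(4,0) = 1771; total = C(16,4) = 1820.
P = 1771/1820 = 253/260 ≈ 0.9731.

253/260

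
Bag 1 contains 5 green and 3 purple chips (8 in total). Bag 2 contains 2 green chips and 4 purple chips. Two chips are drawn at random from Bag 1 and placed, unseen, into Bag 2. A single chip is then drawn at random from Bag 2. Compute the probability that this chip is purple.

Condition on how many of the transferred chips are purple (from Bag 1: 3 purple of 8; then Bag 2 has 8 total).
  0 purple: C(3,0)C(5,2)/C(8,2) = 5/14; then P = 4/8
  1 purple: C(3,1)C(5,1)/C(8,2) = 15/28; then P = 5/8
  2 purple: C(3,2)C(5,0)/C(8,2) = 3/28; then P = 6/8
P(purple from Bag 2) = 19/32 ≈ 0.5938.

19/32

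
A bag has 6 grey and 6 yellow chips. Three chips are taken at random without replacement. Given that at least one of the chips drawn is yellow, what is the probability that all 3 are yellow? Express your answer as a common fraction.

P(all 3 yellow) = C(6,3)/C(12,3) = 1/11; P(at least one yellow) = 1 − C(6,3)/C(12,3) = 10/11.
Since 'all 3 yellow' ⊆ 'at least one yellow', P(all 3 | at least one) = 1/11 / 10/11 = 1/10 ≈ 0.1000.

1/10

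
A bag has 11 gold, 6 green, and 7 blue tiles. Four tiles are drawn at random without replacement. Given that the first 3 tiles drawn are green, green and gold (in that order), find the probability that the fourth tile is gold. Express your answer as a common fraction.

After removing 1 gold, 2 green, the bag has 10 gold out of 21 remaining.
P(fourth is gold | given) = 10/21 ≈ 0.4762.

10/21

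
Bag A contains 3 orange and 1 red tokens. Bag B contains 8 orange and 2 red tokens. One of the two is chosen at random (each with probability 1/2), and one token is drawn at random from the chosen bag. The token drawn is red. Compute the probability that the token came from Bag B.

4/9

P(red | Bag A) = 1/4; P(red | Bag B) = 1/5.
P(red) = 1/2·1/4 + 1/2·1/5 = 9/40.
By Bayes' rule, P(Bag B | red) = 1/10 / 9/40 = 4/9 ≈ 0.4444.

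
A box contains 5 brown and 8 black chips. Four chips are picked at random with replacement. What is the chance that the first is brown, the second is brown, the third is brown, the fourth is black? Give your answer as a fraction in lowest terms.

Multiply the conditional probability of each draw in order, with replacement (the composition resets each draw).
P = (5/13) · (5/13) · (5/13) · (8/13) = 1000/28561 ≈ 0.0350.

1000/28561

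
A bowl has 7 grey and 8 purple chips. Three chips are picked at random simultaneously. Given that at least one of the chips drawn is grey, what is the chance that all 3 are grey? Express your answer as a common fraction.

P(all 3 grey) = C(7,3)/C(15,3) = 1/13; P(at least one grey) = 1 − C(8,3)/C(15,3) = 57/65.
Since 'all 3 grey' ⊆ 'at least one grey', P(all 3 | at least one) = 1/13 / 57/65 = 5/57 ≈ 0.0877.

5/57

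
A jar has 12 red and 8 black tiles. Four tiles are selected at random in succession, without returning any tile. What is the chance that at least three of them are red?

Sum the hypergeometric tail for j = 3,…,4 red tiles.
Favorable = C(12,3)·C(8,1) + C(12,4)·C(8,0) = 2255; total = C(20,4) = 4845.
P = 2255/4845 = 451/969 ≈ 0.4654.

451/969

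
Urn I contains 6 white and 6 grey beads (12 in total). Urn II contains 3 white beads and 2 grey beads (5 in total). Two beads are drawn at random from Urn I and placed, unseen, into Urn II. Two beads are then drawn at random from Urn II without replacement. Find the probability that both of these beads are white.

Condition on how many of the transferred beads are white (from Urn I: 6 white of 12; then Urn II has 7 total).
  0 white: C(6,0)C(6,2)/C(12,2) = 5/22; then P = C(3,2)/C(7,2) = 1/7
  1 white: C(6,1)C(6,1)/C(12,2) = 6/11; then P = C(4,2)/C(7,2) = 2/7
  2 white: C(6,2)C(6,0)/C(12,2) = 5/22; then P = C(5,2)/C(7,2) = 10/21
P(both white) = 137/462 ≈ 0.2965.

137/462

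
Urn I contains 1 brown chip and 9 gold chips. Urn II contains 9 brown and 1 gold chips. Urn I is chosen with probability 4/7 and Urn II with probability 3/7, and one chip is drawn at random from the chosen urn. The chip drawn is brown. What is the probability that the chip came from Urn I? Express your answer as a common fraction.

P(brown | Urn I) = 1/10; P(brown | Urn II) = 9/10.
P(brown) = 4/7·1/10 + 3/7·9/10 = 31/70.
By Bayes' rule, P(Urn I | brown) = 2/35 / 31/70 = 4/31 ≈ 0.1290.

4/31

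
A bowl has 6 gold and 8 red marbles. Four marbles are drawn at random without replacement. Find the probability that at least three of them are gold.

25/143

Sum the hypergeometric tail for j = 3,…,4 gold marbles.
Favorable = C(6,3)·C(8,1) + C(6,4)·C(8,0) = 175; total = C(14,4) = 1001.
P = 175/1001 = 25/143 ≈ 0.1748.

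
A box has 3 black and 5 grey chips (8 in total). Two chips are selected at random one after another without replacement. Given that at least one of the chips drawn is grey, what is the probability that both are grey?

2/5

P(both grey) = C(5,2)/C(8,2) = 5/14; P(at least one grey) = 1 − C(3,2)/C(8,2) = 25/28.
Since 'both grey' ⊆ 'at least one grey', P(both | at least one) = 5/14 / 25/28 = 2/5 ≈ 0.4000.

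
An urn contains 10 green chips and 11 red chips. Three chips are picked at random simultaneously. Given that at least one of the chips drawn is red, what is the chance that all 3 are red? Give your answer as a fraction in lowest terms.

P(all 3 red) = C(11,3)/C(21,3) = 33/266; P(at least one red) = 1 − C(10,3)/C(21,3) = 121/133.
Since 'all 3 red' ⊆ 'at least one red', P(all 3 | at least one) = 33/266 / 121/133 = 3/22 ≈ 0.1364.

3/22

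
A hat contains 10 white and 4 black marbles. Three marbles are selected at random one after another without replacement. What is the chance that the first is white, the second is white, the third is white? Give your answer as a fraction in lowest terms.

Multiply the conditional probability of each draw in order, without replacement, so each draw removes one from its color and from the total.
P = (10/14) · (9/13) · (8/12) = 30/91 ≈ 0.3297.

30/91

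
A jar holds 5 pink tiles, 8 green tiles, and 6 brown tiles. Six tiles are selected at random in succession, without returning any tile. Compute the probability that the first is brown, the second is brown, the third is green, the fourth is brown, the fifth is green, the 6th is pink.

5/2907

Multiply the conditional probability of each draw in order, without replacement, so each draw removes one from its color and from the total.
P = (6/19) · (5/18) · (8/17) · (4/16) · (7/15) · (5/14) = 5/2907 ≈ 0.0017.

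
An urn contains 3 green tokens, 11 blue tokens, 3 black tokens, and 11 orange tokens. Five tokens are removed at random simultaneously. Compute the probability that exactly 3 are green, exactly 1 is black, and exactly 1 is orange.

11/32760

Unordered draws without replacement: count favorable combinations over C(28,5).
Favorable = C(3,3) · C(11,0) · C(3,1) · C(11,1) = 33; total = C(28,5) = 98280.
P = 33/98280 = 11/32760 ≈ 0.0003.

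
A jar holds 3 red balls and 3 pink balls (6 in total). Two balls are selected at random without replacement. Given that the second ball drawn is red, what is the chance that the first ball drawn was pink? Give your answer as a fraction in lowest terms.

P(first=pink and the second ball drawn is red) = (3/6)·(3/5) = 3/10.
P(the second ball drawn is red) = Σ over first color = 1/5 + 3/10 = 1/2.
By Bayes, P(first=pink | the second ball drawn is red) = 3/10 / 1/2 = 3/5 ≈ 0.6000.

3/5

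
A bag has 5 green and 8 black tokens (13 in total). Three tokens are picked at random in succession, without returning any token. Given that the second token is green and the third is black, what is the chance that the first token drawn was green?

4/11

P(first=green and the second token is green and the third is black) = (5/13)·(4/12)·(8/11) = 40/429.
P(E) = Σ over first color = 40/429 + 70/429 = 10/39.
By Bayes, P(first=green | E) = 40/429 / 10/39 = 4/11 ≈ 0.3636.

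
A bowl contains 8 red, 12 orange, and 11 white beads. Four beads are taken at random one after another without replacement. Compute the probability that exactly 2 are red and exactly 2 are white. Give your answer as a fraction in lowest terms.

44/899

Unordered draws without replacement: count favorable combinations over C(31,4).
Favorable = C(8,2) · C(12,0) · C(11,2) = 1540; total = C(31,4) = 31465.
P = 1540/31465 = 44/899 ≈ 0.0489.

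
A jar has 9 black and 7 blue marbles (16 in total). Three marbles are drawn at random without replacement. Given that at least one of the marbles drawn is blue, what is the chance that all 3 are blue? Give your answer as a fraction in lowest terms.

P(all 3 blue) = C(7,3)/C(16,3) = 1/16; P(at least one blue) = 1 − C(9,3)/C(16,3) = 17/20.
Since 'all 3 blue' ⊆ 'at least one blue', P(all 3 | at least one) = 1/16 / 17/20 = 5/68 ≈ 0.0735.

5/68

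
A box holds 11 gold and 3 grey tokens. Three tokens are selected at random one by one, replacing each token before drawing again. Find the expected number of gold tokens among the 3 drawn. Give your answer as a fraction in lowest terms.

33/14

By linearity of expectation, E[X] = Σ P(draw i is gold); each independent draw has P(gold) = 11/14.
E[X] = 3 · 11/14 = 33/14 ≈ 2.3571.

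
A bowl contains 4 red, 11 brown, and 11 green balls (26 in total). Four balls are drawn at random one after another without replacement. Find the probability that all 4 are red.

1/14950

Unordered draws without replacement: count favorable combinations over C(26,4).
Favorable = C(4,4) · C(11,0) · C(11,0) = 1; total = C(26,4) = 14950.
P = 1/14950 = 1/14950 ≈ 0.0001.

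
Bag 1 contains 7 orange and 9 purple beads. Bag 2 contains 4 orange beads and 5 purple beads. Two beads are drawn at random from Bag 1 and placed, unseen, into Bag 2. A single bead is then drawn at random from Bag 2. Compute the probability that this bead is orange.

39/88

Condition on how many of the transferred beads are orange (from Bag 1: 7 orange of 16; then Bag 2 has 11 total).
  0 orange: C(7,0)C(9,2)/C(16,2) = 3/10; then P = 4/11
  1 orange: C(7,1)C(9,1)/C(16,2) = 21/40; then P = 5/11
  2 orange: C(7,2)C(9,0)/C(16,2) = 7/40; then P = 6/11
P(orange from Bag 2) = 39/88 ≈ 0.4432.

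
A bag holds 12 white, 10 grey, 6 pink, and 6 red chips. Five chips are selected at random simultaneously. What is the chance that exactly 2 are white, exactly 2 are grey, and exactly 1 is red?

Unordered draws without replacement: count favorable combinations over C(34,5).
Favorable = C(12,2) · C(10,2) · C(6,0) · C(6,1) = 17820; total = C(34,5) = 278256.
P = 17820/278256 = 135/2108 ≈ 0.0640.

135/2108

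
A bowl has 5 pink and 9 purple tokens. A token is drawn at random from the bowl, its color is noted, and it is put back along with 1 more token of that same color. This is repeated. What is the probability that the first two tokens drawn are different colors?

Either pink then purple, or purple then pink; after the first draw the total is 15.
P = (5/14)·(9/15) + (9/14)·(5/15) = 3/7 ≈ 0.4286.

3/7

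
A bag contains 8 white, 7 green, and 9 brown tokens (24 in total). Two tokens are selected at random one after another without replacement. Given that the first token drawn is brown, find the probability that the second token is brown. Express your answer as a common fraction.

After removing 1 brown, the bag has 8 brown out of 23 remaining.
P(second is brown | given) = 8/23 ≈ 0.3478.

8/23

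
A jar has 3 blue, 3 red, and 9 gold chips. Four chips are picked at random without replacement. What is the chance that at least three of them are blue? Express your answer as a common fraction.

Sum the hypergeometric tail for j = 3,…,3 blue chips.
Favorable = C(3,3)·C(12,1) = 12; total = C(15,4) = 1365.
P = 12/1365 = 4/455 ≈ 0.0088.

4/455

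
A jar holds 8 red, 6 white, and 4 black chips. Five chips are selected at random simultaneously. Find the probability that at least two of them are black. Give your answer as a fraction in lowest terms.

Sum the hypergeometric tail for j = 2,…,4 black chips.
Favorable = C(4,2)·C(14,3) + C(4,3)·C(14,2) + C(4,4)·C(14,1) = 2562; total = C(18,5) = 8568.
P = 2562/8568 = 61/204 ≈ 0.2990.

61/204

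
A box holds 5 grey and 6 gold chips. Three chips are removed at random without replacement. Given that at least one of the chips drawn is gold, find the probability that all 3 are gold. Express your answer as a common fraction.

P(all 3 gold) = C(6,3)/C(11,3) = 4/33; P(at least one gold) = 1 − C(5,3)/C(11,3) = 31/33.
Since 'all 3 gold' ⊆ 'at least one gold', P(all 3 | at least one) = 4/33 / 31/33 = 4/31 ≈ 0.1290.

4/31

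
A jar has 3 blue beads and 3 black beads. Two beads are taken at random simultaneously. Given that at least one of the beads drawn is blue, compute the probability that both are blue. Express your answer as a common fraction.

1/4

P(both blue) = C(3,2)/C(6,2) = 1/5; P(at least one blue) = 1 − C(3,2)/C(6,2) = 4/5.
Since 'both blue' ⊆ 'at least one blue', P(both | at least one) = 1/5 / 4/5 = 1/4 ≈ 0.2500.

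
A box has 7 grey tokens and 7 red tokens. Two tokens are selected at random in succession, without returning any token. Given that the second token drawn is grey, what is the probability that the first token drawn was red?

7/13

P(first=red and the second token drawn is grey) = (7/14)·(7/13) = 7/26.
P(the second token drawn is grey) = Σ over first color = 3/13 + 7/26 = 1/2.
By Bayes, P(first=red | the second token drawn is grey) = 7/26 / 1/2 = 7/13 ≈ 0.5385.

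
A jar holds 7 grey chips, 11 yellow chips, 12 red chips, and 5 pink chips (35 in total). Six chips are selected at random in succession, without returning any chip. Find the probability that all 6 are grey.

1/231880

Unordered draws without replacement: count favorable combinations over C(35,6).
Favorable = C(7,6) · C(11,0) · C(12,0) · C(5,0) = 7; total = C(35,6) = 1623160.
P = 7/1623160 = 1/231880 ≈ 0.0000.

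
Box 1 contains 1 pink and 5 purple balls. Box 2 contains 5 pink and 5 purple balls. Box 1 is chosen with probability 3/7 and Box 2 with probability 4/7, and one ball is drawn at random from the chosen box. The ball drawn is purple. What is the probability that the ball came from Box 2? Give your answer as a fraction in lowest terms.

4/9

P(purple | Box 1) = 5/6; P(purple | Box 2) = 1/2.
P(purple) = 3/7·5/6 + 4/7·1/2 = 9/14.
By Bayes' rule, P(Box 2 | purple) = 2/7 / 9/14 = 4/9 ≈ 0.4444.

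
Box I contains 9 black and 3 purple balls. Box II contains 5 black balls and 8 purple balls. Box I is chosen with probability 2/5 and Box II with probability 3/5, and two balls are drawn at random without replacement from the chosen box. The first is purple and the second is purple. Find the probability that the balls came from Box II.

154/167

P(E | Box I) = 1/22; P(E | Box II) = 14/39.
P(E) = 2/5·1/22 + 3/5·14/39 = 167/715.
By Bayes' rule, P(Box II | E) = 14/65 / 167/715 = 154/167 ≈ 0.9222.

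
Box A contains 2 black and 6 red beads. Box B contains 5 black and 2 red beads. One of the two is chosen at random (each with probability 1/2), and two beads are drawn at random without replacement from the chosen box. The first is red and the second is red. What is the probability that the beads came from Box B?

4/49

P(E | Box A) = 15/28; P(E | Box B) = 1/21.
P(E) = 1/2·15/28 + 1/2·1/21 = 7/24.
By Bayes' rule, P(Box B | E) = 1/42 / 7/24 = 4/49 ≈ 0.0816.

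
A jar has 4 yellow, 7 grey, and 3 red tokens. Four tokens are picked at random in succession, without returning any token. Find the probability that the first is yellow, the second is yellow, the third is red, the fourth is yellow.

3/1001

Multiply the conditional probability of each draw in order, without replacement, so each draw removes one from its color and from the total.
P = (4/14) · (3/13) · (3/12) · (2/11) = 3/1001 ≈ 0.0030.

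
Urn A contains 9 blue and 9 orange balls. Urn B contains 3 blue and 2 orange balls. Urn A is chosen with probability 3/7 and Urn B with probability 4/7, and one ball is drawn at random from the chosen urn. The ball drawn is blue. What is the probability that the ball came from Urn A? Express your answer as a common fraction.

5/13

P(blue | Urn A) = 1/2; P(blue | Urn B) = 3/5.
P(blue) = 3/7·1/2 + 4/7·3/5 = 39/70.
By Bayes' rule, P(Urn A | blue) = 3/14 / 39/70 = 5/13 ≈ 0.3846.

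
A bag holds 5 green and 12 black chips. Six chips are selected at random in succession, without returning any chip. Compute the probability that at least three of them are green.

Sum the hypergeometric tail for j = 3,…,5 green chips.
Favorable = C(5,3)·C(12,3) + C(5,4)·C(12,2) + C(5,5)·C(12,1) = 2542; total = C(17,6) = 12376.
P = 2542/12376 = 1271/6188 ≈ 0.2054.

1271/6188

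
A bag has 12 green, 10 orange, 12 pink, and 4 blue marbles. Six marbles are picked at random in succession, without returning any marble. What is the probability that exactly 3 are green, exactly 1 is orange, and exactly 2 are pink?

Unordered draws without replacement: count favorable combinations over C(38,6).
Favorable = C(12,3) · C(10,1) · C(12,2) · C(4,0) = 145200; total = C(38,6) = 2760681.
P = 145200/2760681 = 4400/83657 ≈ 0.0526.

4400/83657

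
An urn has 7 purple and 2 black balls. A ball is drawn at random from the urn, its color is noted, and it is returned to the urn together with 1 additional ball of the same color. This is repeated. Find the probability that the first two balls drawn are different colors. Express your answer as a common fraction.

14/45

Either black then purple, or purple then black; after the first draw the total is 10.
P = (2/9)·(7/10) + (7/9)·(2/10) = 14/45 ≈ 0.3111.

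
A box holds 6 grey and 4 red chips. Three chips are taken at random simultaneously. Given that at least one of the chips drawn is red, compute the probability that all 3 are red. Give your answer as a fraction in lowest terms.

1/25

P(all 3 red) = C(4,3)/C(10,3) = 1/30; P(at least one red) = 1 − C(6,3)/C(10,3) = 5/6.
Since 'all 3 red' ⊆ 'at least one red', P(all 3 | at least one) = 1/30 / 5/6 = 1/25 ≈ 0.0400.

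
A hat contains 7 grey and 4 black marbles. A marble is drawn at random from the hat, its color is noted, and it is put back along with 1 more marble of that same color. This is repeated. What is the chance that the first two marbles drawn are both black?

5/33

After a black draw the hat holds 5 black out of 12.
P = (4/11)·(5/12) = 5/33 ≈ 0.1515.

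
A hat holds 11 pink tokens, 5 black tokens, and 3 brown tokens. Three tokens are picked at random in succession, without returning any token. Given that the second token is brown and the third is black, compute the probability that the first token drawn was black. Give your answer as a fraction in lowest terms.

4/17

P(first=black and the second token is brown and the third is black) = (5/19)·(3/18)·(4/17) = 10/969.
P(E) = Σ over first color = 55/1938 + 10/969 + 5/969 = 5/114.
By Bayes, P(first=black | E) = 10/969 / 5/114 = 4/17 ≈ 0.2353.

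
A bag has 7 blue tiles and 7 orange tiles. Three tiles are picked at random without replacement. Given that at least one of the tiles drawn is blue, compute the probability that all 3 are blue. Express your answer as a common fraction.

P(all 3 blue) = C(7,3)/C(14,3) = 5/52; P(at least one blue) = 1 − C(7,3)/C(14,3) = 47/52.
Since 'all 3 blue' ⊆ 'at least one blue', P(all 3 | at least one) = 5/52 / 47/52 = 5/47 ≈ 0.1064.

5/47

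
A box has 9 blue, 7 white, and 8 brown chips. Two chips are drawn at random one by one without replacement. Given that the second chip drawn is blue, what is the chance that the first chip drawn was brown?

P(first=brown and the second chip drawn is blue) = (8/24)·(9/23) = 3/23.
P(the second chip drawn is blue) = Σ over first color = 3/23 + 21/184 + 3/23 = 3/8.
By Bayes, P(first=brown | the second chip drawn is blue) = 3/23 / 3/8 = 8/23 ≈ 0.3478.

8/23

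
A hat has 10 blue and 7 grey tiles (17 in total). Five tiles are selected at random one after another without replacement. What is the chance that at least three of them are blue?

303/442

Sum the hypergeometric tail for j = 3,…,5 blue tiles.
Favorable = C(10,3)·C(7,2) + C(10,4)·C(7,1) + C(10,5)·C(7,0) = 4242; total = C(17,5) = 6188.
P = 4242/6188 = 303/442 ≈ 0.6855.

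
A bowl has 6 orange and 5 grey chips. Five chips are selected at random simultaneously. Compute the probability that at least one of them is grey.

76/77

Use the complement: P(at least one grey) = 1 − P(no grey).
P(none) = C(6,5)/C(11,5) = 6/462.
So P = 1 − 6/462 = 76/77 ≈ 0.9870.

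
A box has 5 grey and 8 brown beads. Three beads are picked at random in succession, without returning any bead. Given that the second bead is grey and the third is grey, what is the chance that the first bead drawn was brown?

8/11

P(first=brown and the second bead is grey and the third is grey) = (8/13)·(5/12)·(4/11) = 40/429.
P(E) = Σ over first color = 5/143 + 40/429 = 5/39.
By Bayes, P(first=brown | E) = 40/429 / 5/39 = 8/11 ≈ 0.7273.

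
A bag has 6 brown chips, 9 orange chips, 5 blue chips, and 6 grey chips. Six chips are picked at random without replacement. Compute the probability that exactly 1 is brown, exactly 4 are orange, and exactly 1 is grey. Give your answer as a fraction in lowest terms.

Unordered draws without replacement: count favorable combinations over C(26,6).
Favorable = C(6,1) · C(9,4) · C(5,0) · C(6,1) = 4536; total = C(26,6) = 230230.
P = 4536/230230 = 324/16445 ≈ 0.0197.

324/16445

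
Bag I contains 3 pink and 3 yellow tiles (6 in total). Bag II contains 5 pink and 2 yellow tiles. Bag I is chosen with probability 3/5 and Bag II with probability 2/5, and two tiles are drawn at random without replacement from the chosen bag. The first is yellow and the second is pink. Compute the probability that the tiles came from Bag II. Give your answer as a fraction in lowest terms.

100/289

P(E | Bag I) = 3/10; P(E | Bag II) = 5/21.
P(E) = 3/5·3/10 + 2/5·5/21 = 289/1050.
By Bayes' rule, P(Bag II | E) = 2/21 / 289/1050 = 100/289 ≈ 0.3460.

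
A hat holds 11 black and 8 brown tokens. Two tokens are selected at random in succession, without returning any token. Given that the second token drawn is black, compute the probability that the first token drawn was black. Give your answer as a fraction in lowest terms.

5/9

P(first=black and the second token drawn is black) = (11/19)·(10/18) = 55/171.
P(the second token drawn is black) = Σ over first color = 55/171 + 44/171 = 11/19.
By Bayes, P(first=black | the second token drawn is black) = 55/171 / 11/19 = 5/9 ≈ 0.5556.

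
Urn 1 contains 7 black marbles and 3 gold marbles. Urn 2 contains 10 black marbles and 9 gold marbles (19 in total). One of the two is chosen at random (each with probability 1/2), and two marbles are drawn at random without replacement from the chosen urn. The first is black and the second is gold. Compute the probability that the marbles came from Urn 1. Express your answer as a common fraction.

P(E | Urn 1) = 7/30; P(E | Urn 2) = 5/19.
P(E) = 1/2·7/30 + 1/2·5/19 = 283/1140.
By Bayes' rule, P(Urn 1 | E) = 7/60 / 283/1140 = 133/283 ≈ 0.4700.

133/283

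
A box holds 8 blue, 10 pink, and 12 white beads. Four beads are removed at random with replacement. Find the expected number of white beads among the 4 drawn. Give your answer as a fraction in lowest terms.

By linearity of expectation, E[X] = Σ P(draw i is white); each independent draw has P(white) = 12/30.
E[X] = 4 · 12/30 = 8/5 ≈ 1.6000.

8/5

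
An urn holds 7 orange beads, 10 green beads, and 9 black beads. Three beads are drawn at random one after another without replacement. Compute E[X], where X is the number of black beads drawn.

27/26

By linearity of expectation, E[X] = Σ P(draw i is black); by symmetry each draw (even without replacement) has P(black) = 9/26.
E[X] = 3 · 9/26 = 27/26 ≈ 1.0385.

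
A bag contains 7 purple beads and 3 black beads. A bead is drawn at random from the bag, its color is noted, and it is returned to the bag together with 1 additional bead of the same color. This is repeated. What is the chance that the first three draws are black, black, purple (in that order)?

Track the composition after each reinforcement of +1.
P = (3/10) · (4/11) · (7/12) = 7/110 ≈ 0.0636.

7/110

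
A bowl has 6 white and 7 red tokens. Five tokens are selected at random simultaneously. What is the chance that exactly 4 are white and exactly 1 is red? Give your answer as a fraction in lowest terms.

35/429

Unordered draws without replacement: count favorable combinations over C(13,5).
Favorable = C(6,4) · C(7,1) = 105; total = C(13,5) = 1287.
P = 105/1287 = 35/429 ≈ 0.0816.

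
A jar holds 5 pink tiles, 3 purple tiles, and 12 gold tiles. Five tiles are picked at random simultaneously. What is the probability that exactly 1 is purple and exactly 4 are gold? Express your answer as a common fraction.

Unordered draws without replacement: count favorable combinations over C(20,5).
Favorable = C(5,0) · C(3,1) · C(12,4) = 1485; total = C(20,5) = 15504.
P = 1485/15504 = 495/5168 ≈ 0.0958.

495/5168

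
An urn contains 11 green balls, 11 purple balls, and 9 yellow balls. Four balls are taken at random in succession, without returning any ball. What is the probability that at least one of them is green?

5324/6293

Use the complement: P(at least one green) = 1 − P(no green).
P(none) = C(20,4)/C(31,4) = 4845/31465.
So P = 1 − 4845/31465 = 5324/6293 ≈ 0.8460.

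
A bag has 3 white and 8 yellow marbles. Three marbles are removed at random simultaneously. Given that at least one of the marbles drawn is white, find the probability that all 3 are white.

1/109

P(all 3 white) = C(3,3)/C(11,3) = 1/165; P(at least one white) = 1 − C(8,3)/C(11,3) = 109/165.
Since 'all 3 white' ⊆ 'at least one white', P(all 3 | at least one) = 1/165 / 109/165 = 1/109 ≈ 0.0092.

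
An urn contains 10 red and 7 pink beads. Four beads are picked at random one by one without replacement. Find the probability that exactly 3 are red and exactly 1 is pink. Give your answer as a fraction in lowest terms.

Unordered draws without replacement: count favorable combinations over C(17,4).
Favorable = C(10,3) · C(7,1) = 840; total = C(17,4) = 2380.
P = 840/2380 = 6/17 ≈ 0.3529.

6/17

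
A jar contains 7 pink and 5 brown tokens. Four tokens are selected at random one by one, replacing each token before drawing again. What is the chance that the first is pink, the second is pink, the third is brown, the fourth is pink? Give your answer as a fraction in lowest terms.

Multiply the conditional probability of each draw in order, with replacement (the composition resets each draw).
P = (7/12) · (7/12) · (5/12) · (7/12) = 1715/20736 ≈ 0.0827.

1715/20736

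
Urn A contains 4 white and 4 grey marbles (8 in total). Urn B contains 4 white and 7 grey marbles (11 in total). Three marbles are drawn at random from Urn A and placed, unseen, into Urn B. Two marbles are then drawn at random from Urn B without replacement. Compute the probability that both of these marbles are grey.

225/637

Condition on how many of the transferred marbles are grey (from Urn A: 4 grey of 8; then Urn B has 14 total).
  0 grey: C(4,0)C(4,3)/C(8,3) = 1/14; then P = C(7,2)/C(14,2) = 3/13
  1 grey: C(4,1)C(4,2)/C(8,3) = 3/7; then P = C(8,2)/C(14,2) = 4/13
  2 grey: C(4,2)C(4,1)/C(8,3) = 3/7; then P = C(9,2)/C(14,2) = 36/91
  3 grey: C(4,3)C(4,0)/C(8,3) = 1/14; then P = C(10,2)/C(14,2) = 45/91
P(both grey) = 225/637 ≈ 0.3532.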